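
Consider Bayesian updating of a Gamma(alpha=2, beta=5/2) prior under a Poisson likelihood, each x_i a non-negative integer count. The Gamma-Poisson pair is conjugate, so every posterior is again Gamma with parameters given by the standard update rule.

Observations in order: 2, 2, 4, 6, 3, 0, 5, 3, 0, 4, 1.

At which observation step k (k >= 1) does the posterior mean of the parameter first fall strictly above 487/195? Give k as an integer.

obs 1: x=2 → posterior Gamma(4, 7/2)
obs 2: x=2 → posterior Gamma(6, 9/2)
obs 3: x=4 → posterior Gamma(10, 11/2)
obs 4: x=6 → posterior Gamma(16, 13/2)
obs 5: x=3 → posterior Gamma(19, 15/2)
obs 6: x=0 → posterior Gamma(19, 17/2)
obs 7: x=5 → posterior Gamma(24, 19/2)
obs 8: x=3 → posterior Gamma(27, 21/2)
obs 9: x=0 → posterior Gamma(27, 23/2)
obs 10: x=4 → posterior Gamma(31, 25/2)
obs 11: x=1 → posterior Gamma(32, 27/2)

k = 5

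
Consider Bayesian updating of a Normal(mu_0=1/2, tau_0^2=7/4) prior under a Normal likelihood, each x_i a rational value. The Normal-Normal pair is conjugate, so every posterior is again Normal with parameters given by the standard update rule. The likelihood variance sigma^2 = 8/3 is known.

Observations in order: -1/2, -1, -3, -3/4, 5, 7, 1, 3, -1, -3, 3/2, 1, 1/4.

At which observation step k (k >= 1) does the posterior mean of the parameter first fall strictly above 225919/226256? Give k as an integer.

k = 7

obs 1: x=-1/2 → posterior Normal(11/106, 56/53)
obs 2: x=-1 → posterior Normal(-31/148, 28/37)
obs 3: x=-3 → posterior Normal(-157/190, 56/95)
obs 4: x=-3/4 → posterior Normal(-13/16, 14/29)
obs 5: x=5 → posterior Normal(43/548, 56/137)
obs 6: x=7 → posterior Normal(631/632, 28/79)
obs 7: x=1 → posterior Normal(715/716, 56/179)
obs 8: x=3 → posterior Normal(967/800, 7/25)
obs 9: x=-1 → posterior Normal(883/884, 56/221)
obs 10: x=-3 → posterior Normal(631/968, 28/121)
obs 11: x=3/2 → posterior Normal(757/1052, 56/263)
obs 12: x=1 → posterior Normal(841/1136, 14/71)
obs 13: x=1/4 → posterior Normal(431/610, 56/305)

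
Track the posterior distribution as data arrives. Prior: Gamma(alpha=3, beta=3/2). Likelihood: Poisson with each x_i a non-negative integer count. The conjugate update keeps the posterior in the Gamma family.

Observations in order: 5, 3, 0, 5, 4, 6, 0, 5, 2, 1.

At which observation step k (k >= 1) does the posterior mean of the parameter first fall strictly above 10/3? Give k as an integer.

obs 1: x=5 → posterior Gamma(8, 5/2)
obs 2: x=3 → posterior Gamma(11, 7/2)
obs 3: x=0 → posterior Gamma(11, 9/2)
obs 4: x=5 → posterior Gamma(16, 11/2)
obs 5: x=4 → posterior Gamma(20, 13/2)
obs 6: x=6 → posterior Gamma(26, 15/2)
obs 7: x=0 → posterior Gamma(26, 17/2)
obs 8: x=5 → posterior Gamma(31, 19/2)
obs 9: x=2 → posterior Gamma(33, 21/2)
obs 10: x=1 → posterior Gamma(34, 23/2)

k = 6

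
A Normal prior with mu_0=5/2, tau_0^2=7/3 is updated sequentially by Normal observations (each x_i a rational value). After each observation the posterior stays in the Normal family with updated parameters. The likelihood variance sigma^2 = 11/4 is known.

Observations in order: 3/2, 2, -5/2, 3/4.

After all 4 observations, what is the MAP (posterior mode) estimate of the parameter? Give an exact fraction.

obs 1: x=3/2 → posterior Normal(249/122, 77/61)
obs 2: x=2 → posterior Normal(361/178, 77/89)
obs 3: x=-5/2 → posterior Normal(17/18, 77/117)
obs 4: x=3/4 → posterior Normal(263/290, 77/145)

263/290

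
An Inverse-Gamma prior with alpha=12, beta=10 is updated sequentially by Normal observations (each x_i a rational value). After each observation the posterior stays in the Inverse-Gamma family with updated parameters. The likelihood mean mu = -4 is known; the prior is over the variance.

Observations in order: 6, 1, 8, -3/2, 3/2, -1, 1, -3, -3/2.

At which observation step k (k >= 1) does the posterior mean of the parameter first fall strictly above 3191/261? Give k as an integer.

k = 7

obs 1: x=6 → posterior Inverse-Gamma(25/2, 60)
obs 2: x=1 → posterior Inverse-Gamma(13, 145/2)
obs 3: x=8 → posterior Inverse-Gamma(27/2, 289/2)
obs 4: x=-3/2 → posterior Inverse-Gamma(14, 1181/8)
obs 5: x=3/2 → posterior Inverse-Gamma(29/2, 651/4)
obs 6: x=-1 → posterior Inverse-Gamma(15, 669/4)
obs 7: x=1 → posterior Inverse-Gamma(31/2, 719/4)
obs 8: x=-3 → posterior Inverse-Gamma(16, 721/4)
obs 9: x=-3/2 → posterior Inverse-Gamma(33/2, 1467/8)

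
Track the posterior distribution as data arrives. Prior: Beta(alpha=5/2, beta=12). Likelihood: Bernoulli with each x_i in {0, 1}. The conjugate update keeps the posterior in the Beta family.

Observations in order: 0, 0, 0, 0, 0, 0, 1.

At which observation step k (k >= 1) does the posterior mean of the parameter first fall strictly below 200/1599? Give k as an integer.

obs 1: x=0 → posterior Beta(5/2, 13)
obs 2: x=0 → posterior Beta(5/2, 14)
obs 3: x=0 → posterior Beta(5/2, 15)
obs 4: x=0 → posterior Beta(5/2, 16)
obs 5: x=0 → posterior Beta(5/2, 17)
obs 6: x=0 → posterior Beta(5/2, 18)
obs 7: x=1 → posterior Beta(7/2, 18)

k = 6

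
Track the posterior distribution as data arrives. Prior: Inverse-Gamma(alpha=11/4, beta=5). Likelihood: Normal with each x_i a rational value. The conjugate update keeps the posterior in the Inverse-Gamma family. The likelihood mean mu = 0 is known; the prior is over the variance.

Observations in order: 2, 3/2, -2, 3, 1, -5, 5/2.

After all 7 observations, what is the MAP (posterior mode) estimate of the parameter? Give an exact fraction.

123/29

obs 1: x=2 → posterior Inverse-Gamma(13/4, 7)
obs 2: x=3/2 → posterior Inverse-Gamma(15/4, 65/8)
obs 3: x=-2 → posterior Inverse-Gamma(17/4, 81/8)
obs 4: x=3 → posterior Inverse-Gamma(19/4, 117/8)
obs 5: x=1 → posterior Inverse-Gamma(21/4, 121/8)
obs 6: x=-5 → posterior Inverse-Gamma(23/4, 221/8)
obs 7: x=5/2 → posterior Inverse-Gamma(25/4, 123/4)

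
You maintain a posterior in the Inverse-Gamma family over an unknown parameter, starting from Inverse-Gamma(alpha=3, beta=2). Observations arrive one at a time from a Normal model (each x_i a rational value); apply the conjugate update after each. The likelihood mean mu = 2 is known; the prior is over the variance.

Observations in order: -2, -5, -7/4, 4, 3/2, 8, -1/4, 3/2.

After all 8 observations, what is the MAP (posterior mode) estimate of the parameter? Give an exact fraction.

obs 1: x=-2 → posterior Inverse-Gamma(7/2, 10)
obs 2: x=-5 → posterior Inverse-Gamma(4, 69/2)
obs 3: x=-7/4 → posterior Inverse-Gamma(9/2, 1329/32)
obs 4: x=4 → posterior Inverse-Gamma(5, 1393/32)
obs 5: x=3/2 → posterior Inverse-Gamma(11/2, 1397/32)
obs 6: x=8 → posterior Inverse-Gamma(6, 1973/32)
obs 7: x=-1/4 → posterior Inverse-Gamma(13/2, 1027/16)
obs 8: x=3/2 → posterior Inverse-Gamma(7, 1029/16)

1029/128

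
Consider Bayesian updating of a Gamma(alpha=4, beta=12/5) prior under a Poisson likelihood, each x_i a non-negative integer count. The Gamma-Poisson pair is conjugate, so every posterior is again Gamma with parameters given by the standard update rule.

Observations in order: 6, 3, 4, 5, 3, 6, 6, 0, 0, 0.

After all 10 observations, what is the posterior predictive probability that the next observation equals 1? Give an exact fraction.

385180453219860475391719887450088893256031106449031367325585527275520/2459475510915591313522914643416460823149826441897220888306701971829209

obs 1: x=6 → posterior Gamma(10, 17/5)
obs 2: x=3 → posterior Gamma(13, 22/5)
obs 3: x=4 → posterior Gamma(17, 27/5)
obs 4: x=5 → posterior Gamma(22, 32/5)
obs 5: x=3 → posterior Gamma(25, 37/5)
obs 6: x=6 → posterior Gamma(31, 42/5)
obs 7: x=6 → posterior Gamma(37, 47/5)
obs 8: x=0 → posterior Gamma(37, 52/5)
obs 9: x=0 → posterior Gamma(37, 57/5)
obs 10: x=0 → posterior Gamma(37, 62/5)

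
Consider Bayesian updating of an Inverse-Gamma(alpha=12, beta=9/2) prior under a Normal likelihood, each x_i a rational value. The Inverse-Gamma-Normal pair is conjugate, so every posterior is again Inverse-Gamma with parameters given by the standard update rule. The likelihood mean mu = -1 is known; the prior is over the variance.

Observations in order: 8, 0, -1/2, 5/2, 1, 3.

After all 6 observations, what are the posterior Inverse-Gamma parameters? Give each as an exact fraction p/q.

obs 1: x=8 → posterior Inverse-Gamma(25/2, 45)
obs 2: x=0 → posterior Inverse-Gamma(13, 91/2)
obs 3: x=-1/2 → posterior Inverse-Gamma(27/2, 365/8)
obs 4: x=5/2 → posterior Inverse-Gamma(14, 207/4)
obs 5: x=1 → posterior Inverse-Gamma(29/2, 215/4)
obs 6: x=3 → posterior Inverse-Gamma(15, 247/4)

alpha=15, beta=247/4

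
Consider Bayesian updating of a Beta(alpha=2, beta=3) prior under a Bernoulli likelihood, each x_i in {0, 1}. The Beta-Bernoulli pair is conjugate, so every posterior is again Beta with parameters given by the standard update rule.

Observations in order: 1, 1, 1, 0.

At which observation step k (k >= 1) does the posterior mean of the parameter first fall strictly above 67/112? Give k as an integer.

k = 3

obs 1: x=1 → posterior Beta(3, 3)
obs 2: x=1 → posterior Beta(4, 3)
obs 3: x=1 → posterior Beta(5, 3)
obs 4: x=0 → posterior Beta(5, 4)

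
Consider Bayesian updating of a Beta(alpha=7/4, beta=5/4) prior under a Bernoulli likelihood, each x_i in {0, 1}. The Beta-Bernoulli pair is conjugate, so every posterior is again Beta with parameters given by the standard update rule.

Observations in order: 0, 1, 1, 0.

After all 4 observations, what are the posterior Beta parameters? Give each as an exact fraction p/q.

obs 1: x=0 → posterior Beta(7/4, 9/4)
obs 2: x=1 → posterior Beta(11/4, 9/4)
obs 3: x=1 → posterior Beta(15/4, 9/4)
obs 4: x=0 → posterior Beta(15/4, 13/4)

alpha=15/4, beta=13/4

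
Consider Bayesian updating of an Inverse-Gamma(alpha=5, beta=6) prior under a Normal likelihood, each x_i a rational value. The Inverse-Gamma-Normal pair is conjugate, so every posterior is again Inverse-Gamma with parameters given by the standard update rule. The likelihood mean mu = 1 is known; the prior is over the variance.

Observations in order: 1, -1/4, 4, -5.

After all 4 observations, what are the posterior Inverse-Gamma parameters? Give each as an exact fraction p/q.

alpha=7, beta=937/32

obs 1: x=1 → posterior Inverse-Gamma(11/2, 6)
obs 2: x=-1/4 → posterior Inverse-Gamma(6, 217/32)
obs 3: x=4 → posterior Inverse-Gamma(13/2, 361/32)
obs 4: x=-5 → posterior Inverse-Gamma(7, 937/32)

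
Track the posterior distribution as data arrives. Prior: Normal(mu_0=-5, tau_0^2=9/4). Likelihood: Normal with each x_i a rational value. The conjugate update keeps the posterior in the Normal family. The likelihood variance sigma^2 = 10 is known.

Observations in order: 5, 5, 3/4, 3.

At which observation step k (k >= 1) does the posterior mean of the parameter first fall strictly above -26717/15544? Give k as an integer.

k = 3

obs 1: x=5 → posterior Normal(-155/49, 90/49)
obs 2: x=5 → posterior Normal(-55/29, 45/29)
obs 3: x=3/4 → posterior Normal(-413/268, 90/67)
obs 4: x=3 → posterior Normal(-305/304, 45/38)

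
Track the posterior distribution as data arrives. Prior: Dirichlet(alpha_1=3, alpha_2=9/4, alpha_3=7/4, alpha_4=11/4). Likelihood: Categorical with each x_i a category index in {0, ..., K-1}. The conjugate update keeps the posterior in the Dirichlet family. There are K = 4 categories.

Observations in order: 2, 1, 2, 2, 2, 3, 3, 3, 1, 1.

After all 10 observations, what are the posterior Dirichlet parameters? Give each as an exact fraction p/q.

alpha_1=3, alpha_2=21/4, alpha_3=23/4, alpha_4=23/4

obs 1: x=2 → posterior Dirichlet(3, 9/4, 11/4, 11/4)
obs 2: x=1 → posterior Dirichlet(3, 13/4, 11/4, 11/4)
obs 3: x=2 → posterior Dirichlet(3, 13/4, 15/4, 11/4)
obs 4: x=2 → posterior Dirichlet(3, 13/4, 19/4, 11/4)
obs 5: x=2 → posterior Dirichlet(3, 13/4, 23/4, 11/4)
obs 6: x=3 → posterior Dirichlet(3, 13/4, 23/4, 15/4)
obs 7: x=3 → posterior Dirichlet(3, 13/4, 23/4, 19/4)
obs 8: x=3 → posterior Dirichlet(3, 13/4, 23/4, 23/4)
obs 9: x=1 → posterior Dirichlet(3, 17/4, 23/4, 23/4)
obs 10: x=1 → posterior Dirichlet(3, 21/4, 23/4, 23/4)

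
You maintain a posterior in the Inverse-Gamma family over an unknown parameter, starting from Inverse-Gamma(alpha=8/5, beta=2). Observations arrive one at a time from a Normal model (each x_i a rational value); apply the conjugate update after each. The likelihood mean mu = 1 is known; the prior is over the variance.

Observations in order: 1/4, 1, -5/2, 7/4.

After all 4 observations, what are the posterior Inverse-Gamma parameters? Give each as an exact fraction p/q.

obs 1: x=1/4 → posterior Inverse-Gamma(21/10, 73/32)
obs 2: x=1 → posterior Inverse-Gamma(13/5, 73/32)
obs 3: x=-5/2 → posterior Inverse-Gamma(31/10, 269/32)
obs 4: x=7/4 → posterior Inverse-Gamma(18/5, 139/16)

alpha=18/5, beta=139/16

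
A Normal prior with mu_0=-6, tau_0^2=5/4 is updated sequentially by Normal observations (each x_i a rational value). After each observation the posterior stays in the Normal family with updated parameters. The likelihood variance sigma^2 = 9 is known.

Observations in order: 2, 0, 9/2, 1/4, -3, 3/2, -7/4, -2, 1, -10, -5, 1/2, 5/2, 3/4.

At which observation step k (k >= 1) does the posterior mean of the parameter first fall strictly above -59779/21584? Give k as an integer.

obs 1: x=2 → posterior Normal(-206/41, 45/41)
obs 2: x=0 → posterior Normal(-103/23, 45/46)
obs 3: x=9/2 → posterior Normal(-367/102, 15/17)
obs 4: x=1/4 → posterior Normal(-729/224, 45/56)
obs 5: x=-3 → posterior Normal(-789/244, 45/61)
obs 6: x=3/2 → posterior Normal(-23/8, 15/22)
obs 7: x=-7/4 → posterior Normal(-397/142, 45/71)
obs 8: x=-2 → posterior Normal(-417/152, 45/76)
obs 9: x=1 → posterior Normal(-407/162, 5/9)
obs 10: x=-10 → posterior Normal(-507/172, 45/86)
obs 11: x=-5 → posterior Normal(-557/182, 45/91)
obs 12: x=1/2 → posterior Normal(-23/8, 15/32)
obs 13: x=5/2 → posterior Normal(-527/202, 45/101)
obs 14: x=3/4 → posterior Normal(-1039/424, 45/106)

k = 8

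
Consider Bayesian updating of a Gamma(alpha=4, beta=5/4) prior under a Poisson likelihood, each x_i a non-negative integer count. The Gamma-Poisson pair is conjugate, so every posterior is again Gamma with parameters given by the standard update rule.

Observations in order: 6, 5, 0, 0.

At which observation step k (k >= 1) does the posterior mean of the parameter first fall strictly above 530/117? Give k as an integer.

obs 1: x=6 → posterior Gamma(10, 9/4)
obs 2: x=5 → posterior Gamma(15, 13/4)
obs 3: x=0 → posterior Gamma(15, 17/4)
obs 4: x=0 → posterior Gamma(15, 21/4)

k = 2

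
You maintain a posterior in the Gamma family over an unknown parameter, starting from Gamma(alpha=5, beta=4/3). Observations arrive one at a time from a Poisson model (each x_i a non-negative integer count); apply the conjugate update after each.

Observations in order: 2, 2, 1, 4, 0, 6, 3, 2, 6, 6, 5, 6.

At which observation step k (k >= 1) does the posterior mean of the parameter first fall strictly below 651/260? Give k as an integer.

k = 3

obs 1: x=2 → posterior Gamma(7, 7/3)
obs 2: x=2 → posterior Gamma(9, 10/3)
obs 3: x=1 → posterior Gamma(10, 13/3)
obs 4: x=4 → posterior Gamma(14, 16/3)
obs 5: x=0 → posterior Gamma(14, 19/3)
obs 6: x=6 → posterior Gamma(20, 22/3)
obs 7: x=3 → posterior Gamma(23, 25/3)
obs 8: x=2 → posterior Gamma(25, 28/3)
obs 9: x=6 → posterior Gamma(31, 31/3)
obs 10: x=6 → posterior Gamma(37, 34/3)
obs 11: x=5 → posterior Gamma(42, 37/3)
obs 12: x=6 → posterior Gamma(48, 40/3)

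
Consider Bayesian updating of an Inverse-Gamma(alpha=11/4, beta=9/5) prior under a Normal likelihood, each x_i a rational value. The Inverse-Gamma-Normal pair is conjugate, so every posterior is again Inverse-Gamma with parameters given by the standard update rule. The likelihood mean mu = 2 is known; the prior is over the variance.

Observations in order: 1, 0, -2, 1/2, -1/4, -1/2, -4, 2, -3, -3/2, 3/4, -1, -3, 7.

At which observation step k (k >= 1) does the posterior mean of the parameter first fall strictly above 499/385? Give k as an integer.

obs 1: x=1 → posterior Inverse-Gamma(13/4, 23/10)
obs 2: x=0 → posterior Inverse-Gamma(15/4, 43/10)
obs 3: x=-2 → posterior Inverse-Gamma(17/4, 123/10)
obs 4: x=1/2 → posterior Inverse-Gamma(19/4, 537/40)
obs 5: x=-1/4 → posterior Inverse-Gamma(21/4, 2553/160)
obs 6: x=-1/2 → posterior Inverse-Gamma(23/4, 3053/160)
obs 7: x=-4 → posterior Inverse-Gamma(25/4, 5933/160)
obs 8: x=2 → posterior Inverse-Gamma(27/4, 5933/160)
obs 9: x=-3 → posterior Inverse-Gamma(29/4, 7933/160)
obs 10: x=-3/2 → posterior Inverse-Gamma(31/4, 8913/160)
obs 11: x=3/4 → posterior Inverse-Gamma(33/4, 4519/80)
obs 12: x=-1 → posterior Inverse-Gamma(35/4, 4879/80)
obs 13: x=-3 → posterior Inverse-Gamma(37/4, 5879/80)
obs 14: x=7 → posterior Inverse-Gamma(39/4, 6879/80)

k = 2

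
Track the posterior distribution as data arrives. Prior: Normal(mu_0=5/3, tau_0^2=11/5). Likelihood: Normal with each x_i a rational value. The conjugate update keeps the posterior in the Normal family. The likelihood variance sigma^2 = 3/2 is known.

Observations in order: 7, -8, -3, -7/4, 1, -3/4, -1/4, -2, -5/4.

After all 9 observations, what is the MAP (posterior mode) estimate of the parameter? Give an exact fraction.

-173/213

obs 1: x=7 → posterior Normal(179/37, 33/37)
obs 2: x=-8 → posterior Normal(3/59, 33/59)
obs 3: x=-3 → posterior Normal(-7/9, 11/27)
obs 4: x=-7/4 → posterior Normal(-203/206, 33/103)
obs 5: x=1 → posterior Normal(-159/250, 33/125)
obs 6: x=-3/4 → posterior Normal(-32/49, 11/49)
obs 7: x=-1/4 → posterior Normal(-203/338, 33/169)
obs 8: x=-2 → posterior Normal(-291/382, 33/191)
obs 9: x=-5/4 → posterior Normal(-173/213, 11/71)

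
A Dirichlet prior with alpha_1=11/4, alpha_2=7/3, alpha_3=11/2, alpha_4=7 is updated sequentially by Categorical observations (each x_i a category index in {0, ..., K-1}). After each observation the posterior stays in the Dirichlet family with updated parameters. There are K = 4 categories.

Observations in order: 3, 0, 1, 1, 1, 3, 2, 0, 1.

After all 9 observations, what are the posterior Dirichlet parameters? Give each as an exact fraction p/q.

alpha_1=19/4, alpha_2=19/3, alpha_3=13/2, alpha_4=9

obs 1: x=3 → posterior Dirichlet(11/4, 7/3, 11/2, 8)
obs 2: x=0 → posterior Dirichlet(15/4, 7/3, 11/2, 8)
obs 3: x=1 → posterior Dirichlet(15/4, 10/3, 11/2, 8)
obs 4: x=1 → posterior Dirichlet(15/4, 13/3, 11/2, 8)
obs 5: x=1 → posterior Dirichlet(15/4, 16/3, 11/2, 8)
obs 6: x=3 → posterior Dirichlet(15/4, 16/3, 11/2, 9)
obs 7: x=2 → posterior Dirichlet(15/4, 16/3, 13/2, 9)
obs 8: x=0 → posterior Dirichlet(19/4, 16/3, 13/2, 9)
obs 9: x=1 → posterior Dirichlet(19/4, 19/3, 13/2, 9)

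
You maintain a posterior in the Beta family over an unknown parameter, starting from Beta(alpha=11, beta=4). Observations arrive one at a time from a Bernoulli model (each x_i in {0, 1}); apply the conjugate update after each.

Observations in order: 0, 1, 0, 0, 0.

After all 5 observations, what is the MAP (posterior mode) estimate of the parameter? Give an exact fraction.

11/18

obs 1: x=0 → posterior Beta(11, 5)
obs 2: x=1 → posterior Beta(12, 5)
obs 3: x=0 → posterior Beta(12, 6)
obs 4: x=0 → posterior Beta(12, 7)
obs 5: x=0 → posterior Beta(12, 8)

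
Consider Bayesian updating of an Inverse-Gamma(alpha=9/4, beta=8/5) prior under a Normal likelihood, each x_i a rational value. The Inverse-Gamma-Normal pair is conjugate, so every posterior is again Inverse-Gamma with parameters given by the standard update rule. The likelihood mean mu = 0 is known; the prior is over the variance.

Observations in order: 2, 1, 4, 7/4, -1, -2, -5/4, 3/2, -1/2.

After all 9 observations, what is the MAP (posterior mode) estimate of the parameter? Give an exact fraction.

1453/620

obs 1: x=2 → posterior Inverse-Gamma(11/4, 18/5)
obs 2: x=1 → posterior Inverse-Gamma(13/4, 41/10)
obs 3: x=4 → posterior Inverse-Gamma(15/4, 121/10)
obs 4: x=7/4 → posterior Inverse-Gamma(17/4, 2181/160)
obs 5: x=-1 → posterior Inverse-Gamma(19/4, 2261/160)
obs 6: x=-2 → posterior Inverse-Gamma(21/4, 2581/160)
obs 7: x=-5/4 → posterior Inverse-Gamma(23/4, 1353/80)
obs 8: x=3/2 → posterior Inverse-Gamma(25/4, 1443/80)
obs 9: x=-1/2 → posterior Inverse-Gamma(27/4, 1453/80)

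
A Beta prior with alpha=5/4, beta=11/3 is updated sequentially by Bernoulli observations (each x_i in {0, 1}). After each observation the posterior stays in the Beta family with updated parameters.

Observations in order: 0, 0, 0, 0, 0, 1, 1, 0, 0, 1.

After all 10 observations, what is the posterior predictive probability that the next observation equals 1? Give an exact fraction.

obs 1: x=0 → posterior Beta(5/4, 14/3)
obs 2: x=0 → posterior Beta(5/4, 17/3)
obs 3: x=0 → posterior Beta(5/4, 20/3)
obs 4: x=0 → posterior Beta(5/4, 23/3)
obs 5: x=0 → posterior Beta(5/4, 26/3)
obs 6: x=1 → posterior Beta(9/4, 26/3)
obs 7: x=1 → posterior Beta(13/4, 26/3)
obs 8: x=0 → posterior Beta(13/4, 29/3)
obs 9: x=0 → posterior Beta(13/4, 32/3)
obs 10: x=1 → posterior Beta(17/4, 32/3)

51/179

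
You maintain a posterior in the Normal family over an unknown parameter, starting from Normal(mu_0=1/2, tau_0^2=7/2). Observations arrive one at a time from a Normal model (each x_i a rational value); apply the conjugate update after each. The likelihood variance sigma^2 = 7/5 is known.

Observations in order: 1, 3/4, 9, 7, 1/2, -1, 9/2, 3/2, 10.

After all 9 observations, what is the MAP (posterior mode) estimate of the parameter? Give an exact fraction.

669/188

obs 1: x=1 → posterior Normal(6/7, 1)
obs 2: x=3/4 → posterior Normal(13/16, 7/12)
obs 3: x=9 → posterior Normal(219/68, 7/17)
obs 4: x=7 → posterior Normal(359/88, 7/22)
obs 5: x=1/2 → posterior Normal(41/12, 7/27)
obs 6: x=-1 → posterior Normal(349/128, 7/32)
obs 7: x=9/2 → posterior Normal(439/148, 7/37)
obs 8: x=3/2 → posterior Normal(67/24, 1/6)
obs 9: x=10 → posterior Normal(669/188, 7/47)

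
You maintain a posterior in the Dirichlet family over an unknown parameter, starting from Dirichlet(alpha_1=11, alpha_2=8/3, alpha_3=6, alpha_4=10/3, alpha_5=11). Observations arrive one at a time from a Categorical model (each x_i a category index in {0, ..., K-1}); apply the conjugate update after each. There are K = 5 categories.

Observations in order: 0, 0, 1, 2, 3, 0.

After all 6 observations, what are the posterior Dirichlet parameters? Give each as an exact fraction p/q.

alpha_1=14, alpha_2=11/3, alpha_3=7, alpha_4=13/3, alpha_5=11

obs 1: x=0 → posterior Dirichlet(12, 8/3, 6, 10/3, 11)
obs 2: x=0 → posterior Dirichlet(13, 8/3, 6, 10/3, 11)
obs 3: x=1 → posterior Dirichlet(13, 11/3, 6, 10/3, 11)
obs 4: x=2 → posterior Dirichlet(13, 11/3, 7, 10/3, 11)
obs 5: x=3 → posterior Dirichlet(13, 11/3, 7, 13/3, 11)
obs 6: x=0 → posterior Dirichlet(14, 11/3, 7, 13/3, 11)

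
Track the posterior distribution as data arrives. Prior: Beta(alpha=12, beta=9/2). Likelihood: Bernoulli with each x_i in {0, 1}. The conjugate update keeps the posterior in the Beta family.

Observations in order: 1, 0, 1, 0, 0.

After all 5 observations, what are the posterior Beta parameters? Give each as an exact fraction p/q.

alpha=14, beta=15/2

obs 1: x=1 → posterior Beta(13, 9/2)
obs 2: x=0 → posterior Beta(13, 11/2)
obs 3: x=1 → posterior Beta(14, 11/2)
obs 4: x=0 → posterior Beta(14, 13/2)
obs 5: x=0 → posterior Beta(14, 15/2)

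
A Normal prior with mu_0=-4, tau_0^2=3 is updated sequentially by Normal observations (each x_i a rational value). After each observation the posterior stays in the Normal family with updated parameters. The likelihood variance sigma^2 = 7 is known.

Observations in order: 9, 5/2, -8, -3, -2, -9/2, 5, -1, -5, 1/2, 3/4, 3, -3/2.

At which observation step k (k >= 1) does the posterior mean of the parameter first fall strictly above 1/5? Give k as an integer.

obs 1: x=9 → posterior Normal(-1/10, 21/10)
obs 2: x=5/2 → posterior Normal(1/2, 21/13)
obs 3: x=-8 → posterior Normal(-35/32, 21/16)
obs 4: x=-3 → posterior Normal(-53/38, 21/19)
obs 5: x=-2 → posterior Normal(-65/44, 21/22)
obs 6: x=-9/2 → posterior Normal(-46/25, 21/25)
obs 7: x=5 → posterior Normal(-31/28, 3/4)
obs 8: x=-1 → posterior Normal(-34/31, 21/31)
obs 9: x=-5 → posterior Normal(-49/34, 21/34)
obs 10: x=1/2 → posterior Normal(-95/74, 21/37)
obs 11: x=3/4 → posterior Normal(-181/160, 21/40)
obs 12: x=3 → posterior Normal(-145/172, 21/43)
obs 13: x=-3/2 → posterior Normal(-163/184, 21/46)

k = 2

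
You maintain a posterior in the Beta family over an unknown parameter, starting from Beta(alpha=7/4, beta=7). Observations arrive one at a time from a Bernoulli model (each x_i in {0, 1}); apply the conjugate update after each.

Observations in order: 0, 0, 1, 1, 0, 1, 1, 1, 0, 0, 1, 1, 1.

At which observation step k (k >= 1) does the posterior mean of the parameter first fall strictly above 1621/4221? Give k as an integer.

k = 8

obs 1: x=0 → posterior Beta(7/4, 8)
obs 2: x=0 → posterior Beta(7/4, 9)
obs 3: x=1 → posterior Beta(11/4, 9)
obs 4: x=1 → posterior Beta(15/4, 9)
obs 5: x=0 → posterior Beta(15/4, 10)
obs 6: x=1 → posterior Beta(19/4, 10)
obs 7: x=1 → posterior Beta(23/4, 10)
obs 8: x=1 → posterior Beta(27/4, 10)
obs 9: x=0 → posterior Beta(27/4, 11)
obs 10: x=0 → posterior Beta(27/4, 12)
obs 11: x=1 → posterior Beta(31/4, 12)
obs 12: x=1 → posterior Beta(35/4, 12)
obs 13: x=1 → posterior Beta(39/4, 12)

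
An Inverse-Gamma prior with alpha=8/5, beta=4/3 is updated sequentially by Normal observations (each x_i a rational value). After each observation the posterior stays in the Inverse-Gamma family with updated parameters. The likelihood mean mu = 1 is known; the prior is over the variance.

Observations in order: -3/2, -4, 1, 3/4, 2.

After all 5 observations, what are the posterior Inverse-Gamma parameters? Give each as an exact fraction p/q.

obs 1: x=-3/2 → posterior Inverse-Gamma(21/10, 107/24)
obs 2: x=-4 → posterior Inverse-Gamma(13/5, 407/24)
obs 3: x=1 → posterior Inverse-Gamma(31/10, 407/24)
obs 4: x=3/4 → posterior Inverse-Gamma(18/5, 1631/96)
obs 5: x=2 → posterior Inverse-Gamma(41/10, 1679/96)

alpha=41/10, beta=1679/96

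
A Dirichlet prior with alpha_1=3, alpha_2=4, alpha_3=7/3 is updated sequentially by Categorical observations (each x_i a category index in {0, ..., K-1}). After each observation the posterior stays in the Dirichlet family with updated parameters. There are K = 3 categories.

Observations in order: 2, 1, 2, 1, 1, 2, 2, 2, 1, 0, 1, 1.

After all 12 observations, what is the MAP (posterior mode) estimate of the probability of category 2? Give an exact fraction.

19/55

obs 1: x=2 → posterior Dirichlet(3, 4, 10/3)
obs 2: x=1 → posterior Dirichlet(3, 5, 10/3)
obs 3: x=2 → posterior Dirichlet(3, 5, 13/3)
obs 4: x=1 → posterior Dirichlet(3, 6, 13/3)
obs 5: x=1 → posterior Dirichlet(3, 7, 13/3)
obs 6: x=2 → posterior Dirichlet(3, 7, 16/3)
obs 7: x=2 → posterior Dirichlet(3, 7, 19/3)
obs 8: x=2 → posterior Dirichlet(3, 7, 22/3)
obs 9: x=1 → posterior Dirichlet(3, 8, 22/3)
obs 10: x=0 → posterior Dirichlet(4, 8, 22/3)
obs 11: x=1 → posterior Dirichlet(4, 9, 22/3)
obs 12: x=1 → posterior Dirichlet(4, 10, 22/3)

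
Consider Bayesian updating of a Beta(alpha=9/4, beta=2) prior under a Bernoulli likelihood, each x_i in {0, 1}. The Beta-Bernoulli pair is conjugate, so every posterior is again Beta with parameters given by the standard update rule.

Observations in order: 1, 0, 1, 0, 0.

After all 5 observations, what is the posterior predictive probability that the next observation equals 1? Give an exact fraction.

17/37

obs 1: x=1 → posterior Beta(13/4, 2)
obs 2: x=0 → posterior Beta(13/4, 3)
obs 3: x=1 → posterior Beta(17/4, 3)
obs 4: x=0 → posterior Beta(17/4, 4)
obs 5: x=0 → posterior Beta(17/4, 5)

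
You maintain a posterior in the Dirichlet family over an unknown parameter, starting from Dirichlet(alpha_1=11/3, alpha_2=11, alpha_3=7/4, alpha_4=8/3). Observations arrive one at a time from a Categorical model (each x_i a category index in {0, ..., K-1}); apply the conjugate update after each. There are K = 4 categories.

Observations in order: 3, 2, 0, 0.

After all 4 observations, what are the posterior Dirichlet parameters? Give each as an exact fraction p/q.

obs 1: x=3 → posterior Dirichlet(11/3, 11, 7/4, 11/3)
obs 2: x=2 → posterior Dirichlet(11/3, 11, 11/4, 11/3)
obs 3: x=0 → posterior Dirichlet(14/3, 11, 11/4, 11/3)
obs 4: x=0 → posterior Dirichlet(17/3, 11, 11/4, 11/3)

alpha_1=17/3, alpha_2=11, alpha_3=11/4, alpha_4=11/3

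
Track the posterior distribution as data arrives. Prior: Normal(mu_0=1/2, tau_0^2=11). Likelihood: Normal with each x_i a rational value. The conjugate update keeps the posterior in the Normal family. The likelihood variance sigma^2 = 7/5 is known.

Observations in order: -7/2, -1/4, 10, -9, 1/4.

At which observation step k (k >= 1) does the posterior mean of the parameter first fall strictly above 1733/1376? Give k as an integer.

k = 3

obs 1: x=-7/2 → posterior Normal(-189/62, 77/62)
obs 2: x=-1/4 → posterior Normal(-811/468, 77/117)
obs 3: x=10 → posterior Normal(1389/688, 77/172)
obs 4: x=-9 → posterior Normal(-591/908, 77/227)
obs 5: x=1/4 → posterior Normal(-67/141, 77/282)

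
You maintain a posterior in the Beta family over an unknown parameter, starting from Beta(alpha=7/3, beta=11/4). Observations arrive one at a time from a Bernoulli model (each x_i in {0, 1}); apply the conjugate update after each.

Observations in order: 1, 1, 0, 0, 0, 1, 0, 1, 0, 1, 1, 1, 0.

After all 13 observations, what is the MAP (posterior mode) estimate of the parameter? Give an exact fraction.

obs 1: x=1 → posterior Beta(10/3, 11/4)
obs 2: x=1 → posterior Beta(13/3, 11/4)
obs 3: x=0 → posterior Beta(13/3, 15/4)
obs 4: x=0 → posterior Beta(13/3, 19/4)
obs 5: x=0 → posterior Beta(13/3, 23/4)
obs 6: x=1 → posterior Beta(16/3, 23/4)
obs 7: x=0 → posterior Beta(16/3, 27/4)
obs 8: x=1 → posterior Beta(19/3, 27/4)
obs 9: x=0 → posterior Beta(19/3, 31/4)
obs 10: x=1 → posterior Beta(22/3, 31/4)
obs 11: x=1 → posterior Beta(25/3, 31/4)
obs 12: x=1 → posterior Beta(28/3, 31/4)
obs 13: x=0 → posterior Beta(28/3, 35/4)

100/193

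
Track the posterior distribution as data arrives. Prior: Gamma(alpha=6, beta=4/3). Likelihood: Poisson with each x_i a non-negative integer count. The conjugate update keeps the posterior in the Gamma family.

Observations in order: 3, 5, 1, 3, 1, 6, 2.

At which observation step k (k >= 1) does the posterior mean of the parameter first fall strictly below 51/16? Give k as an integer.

obs 1: x=3 → posterior Gamma(9, 7/3)
obs 2: x=5 → posterior Gamma(14, 10/3)
obs 3: x=1 → posterior Gamma(15, 13/3)
obs 4: x=3 → posterior Gamma(18, 16/3)
obs 5: x=1 → posterior Gamma(19, 19/3)
obs 6: x=6 → posterior Gamma(25, 22/3)
obs 7: x=2 → posterior Gamma(27, 25/3)

k = 5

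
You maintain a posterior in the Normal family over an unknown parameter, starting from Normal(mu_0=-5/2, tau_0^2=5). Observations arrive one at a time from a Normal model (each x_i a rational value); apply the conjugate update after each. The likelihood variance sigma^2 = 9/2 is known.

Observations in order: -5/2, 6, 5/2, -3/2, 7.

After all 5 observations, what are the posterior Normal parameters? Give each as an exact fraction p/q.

mu_0=185/118, tau_0^2=45/59

obs 1: x=-5/2 → posterior Normal(-5/2, 45/19)
obs 2: x=6 → posterior Normal(25/58, 45/29)
obs 3: x=5/2 → posterior Normal(25/26, 15/13)
obs 4: x=-3/2 → posterior Normal(45/98, 45/49)
obs 5: x=7 → posterior Normal(185/118, 45/59)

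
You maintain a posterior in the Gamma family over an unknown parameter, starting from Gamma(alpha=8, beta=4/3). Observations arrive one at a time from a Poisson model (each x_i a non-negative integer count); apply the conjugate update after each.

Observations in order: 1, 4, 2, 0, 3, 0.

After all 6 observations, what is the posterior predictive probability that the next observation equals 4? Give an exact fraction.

obs 1: x=1 → posterior Gamma(9, 7/3)
obs 2: x=4 → posterior Gamma(13, 10/3)
obs 3: x=2 → posterior Gamma(15, 13/3)
obs 4: x=0 → posterior Gamma(15, 16/3)
obs 5: x=3 → posterior Gamma(18, 19/3)
obs 6: x=0 → posterior Gamma(18, 22/3)

141314727074664621723698331648/1136868377216160297393798828125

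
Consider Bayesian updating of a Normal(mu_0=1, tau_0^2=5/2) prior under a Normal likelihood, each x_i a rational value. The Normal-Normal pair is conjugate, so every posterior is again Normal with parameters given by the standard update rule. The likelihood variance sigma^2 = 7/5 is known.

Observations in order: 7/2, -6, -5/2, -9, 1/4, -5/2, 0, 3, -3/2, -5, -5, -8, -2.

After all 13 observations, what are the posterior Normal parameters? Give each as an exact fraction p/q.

obs 1: x=7/2 → posterior Normal(203/78, 35/39)
obs 2: x=-6 → posterior Normal(-97/128, 35/64)
obs 3: x=-5/2 → posterior Normal(-111/89, 35/89)
obs 4: x=-9 → posterior Normal(-56/19, 35/114)
obs 5: x=1/4 → posterior Normal(-1319/556, 35/139)
obs 6: x=-5/2 → posterior Normal(-1569/656, 35/164)
obs 7: x=0 → posterior Normal(-523/252, 5/27)
obs 8: x=3 → posterior Normal(-1269/856, 35/214)
obs 9: x=-3/2 → posterior Normal(-1419/956, 35/239)
obs 10: x=-5 → posterior Normal(-1919/1056, 35/264)
obs 11: x=-5 → posterior Normal(-2419/1156, 35/289)
obs 12: x=-8 → posterior Normal(-3219/1256, 35/314)
obs 13: x=-2 → posterior Normal(-3419/1356, 35/339)

mu_0=-3419/1356, tau_0^2=35/339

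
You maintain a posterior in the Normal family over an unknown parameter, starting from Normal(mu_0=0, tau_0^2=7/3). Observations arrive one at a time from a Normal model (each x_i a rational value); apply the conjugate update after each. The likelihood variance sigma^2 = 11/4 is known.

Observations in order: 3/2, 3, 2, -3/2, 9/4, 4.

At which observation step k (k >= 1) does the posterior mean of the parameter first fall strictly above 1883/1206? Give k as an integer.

k = 6

obs 1: x=3/2 → posterior Normal(42/61, 77/61)
obs 2: x=3 → posterior Normal(126/89, 77/89)
obs 3: x=2 → posterior Normal(14/9, 77/117)
obs 4: x=-3/2 → posterior Normal(28/29, 77/145)
obs 5: x=9/4 → posterior Normal(203/173, 77/173)
obs 6: x=4 → posterior Normal(105/67, 77/201)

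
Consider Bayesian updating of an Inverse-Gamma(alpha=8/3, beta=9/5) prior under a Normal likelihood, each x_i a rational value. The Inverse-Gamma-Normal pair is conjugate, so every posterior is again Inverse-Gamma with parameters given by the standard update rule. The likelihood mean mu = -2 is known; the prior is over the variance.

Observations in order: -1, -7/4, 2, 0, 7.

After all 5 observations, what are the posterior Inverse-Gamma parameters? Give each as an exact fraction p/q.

alpha=31/6, beta=8453/160

obs 1: x=-1 → posterior Inverse-Gamma(19/6, 23/10)
obs 2: x=-7/4 → posterior Inverse-Gamma(11/3, 373/160)
obs 3: x=2 → posterior Inverse-Gamma(25/6, 1653/160)
obs 4: x=0 → posterior Inverse-Gamma(14/3, 1973/160)
obs 5: x=7 → posterior Inverse-Gamma(31/6, 8453/160)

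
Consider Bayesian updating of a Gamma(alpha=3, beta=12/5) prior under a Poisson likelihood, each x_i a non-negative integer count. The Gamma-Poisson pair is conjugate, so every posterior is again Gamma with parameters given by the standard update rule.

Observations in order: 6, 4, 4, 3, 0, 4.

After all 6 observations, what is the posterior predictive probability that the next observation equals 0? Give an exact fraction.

907784931546351634835748413459499319296/13500460747057082764996435506735298654081

obs 1: x=6 → posterior Gamma(9, 17/5)
obs 2: x=4 → posterior Gamma(13, 22/5)
obs 3: x=4 → posterior Gamma(17, 27/5)
obs 4: x=3 → posterior Gamma(20, 32/5)
obs 5: x=0 → posterior Gamma(20, 37/5)
obs 6: x=4 → posterior Gamma(24, 42/5)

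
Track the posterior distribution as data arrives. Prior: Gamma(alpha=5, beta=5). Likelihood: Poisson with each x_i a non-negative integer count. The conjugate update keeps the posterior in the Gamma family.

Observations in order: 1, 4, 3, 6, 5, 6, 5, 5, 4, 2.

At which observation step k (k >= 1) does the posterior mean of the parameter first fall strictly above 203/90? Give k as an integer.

k = 5

obs 1: x=1 → posterior Gamma(6, 6)
obs 2: x=4 → posterior Gamma(10, 7)
obs 3: x=3 → posterior Gamma(13, 8)
obs 4: x=6 → posterior Gamma(19, 9)
obs 5: x=5 → posterior Gamma(24, 10)
obs 6: x=6 → posterior Gamma(30, 11)
obs 7: x=5 → posterior Gamma(35, 12)
obs 8: x=5 → posterior Gamma(40, 13)
obs 9: x=4 → posterior Gamma(44, 14)
obs 10: x=2 → posterior Gamma(46, 15)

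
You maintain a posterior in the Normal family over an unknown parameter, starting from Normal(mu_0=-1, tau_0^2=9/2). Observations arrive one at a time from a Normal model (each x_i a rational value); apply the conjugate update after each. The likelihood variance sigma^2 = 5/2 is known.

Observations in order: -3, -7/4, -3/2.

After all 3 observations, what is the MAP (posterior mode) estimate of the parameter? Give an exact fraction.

-245/128

obs 1: x=-3 → posterior Normal(-16/7, 45/28)
obs 2: x=-7/4 → posterior Normal(-191/92, 45/46)
obs 3: x=-3/2 → posterior Normal(-245/128, 45/64)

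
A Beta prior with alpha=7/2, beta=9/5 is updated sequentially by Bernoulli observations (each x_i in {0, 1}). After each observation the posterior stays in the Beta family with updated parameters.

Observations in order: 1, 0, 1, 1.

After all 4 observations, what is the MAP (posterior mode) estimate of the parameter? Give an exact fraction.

obs 1: x=1 → posterior Beta(9/2, 9/5)
obs 2: x=0 → posterior Beta(9/2, 14/5)
obs 3: x=1 → posterior Beta(11/2, 14/5)
obs 4: x=1 → posterior Beta(13/2, 14/5)

55/73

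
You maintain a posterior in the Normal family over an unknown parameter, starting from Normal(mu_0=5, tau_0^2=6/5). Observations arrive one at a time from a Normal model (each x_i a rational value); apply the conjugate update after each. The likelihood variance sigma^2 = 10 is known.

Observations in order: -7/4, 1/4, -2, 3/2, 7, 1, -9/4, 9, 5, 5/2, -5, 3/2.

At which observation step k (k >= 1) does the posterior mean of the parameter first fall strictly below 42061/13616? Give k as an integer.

k = 7

obs 1: x=-7/4 → posterior Normal(479/112, 15/14)
obs 2: x=1/4 → posterior Normal(241/62, 30/31)
obs 3: x=-2 → posterior Normal(229/68, 15/17)
obs 4: x=3/2 → posterior Normal(119/37, 30/37)
obs 5: x=7 → posterior Normal(7/2, 3/4)
obs 6: x=1 → posterior Normal(143/43, 30/43)
obs 7: x=-9/4 → posterior Normal(545/184, 15/23)
obs 8: x=9 → posterior Normal(653/196, 30/49)
obs 9: x=5 → posterior Normal(713/208, 15/26)
obs 10: x=5/2 → posterior Normal(743/220, 6/11)
obs 11: x=-5 → posterior Normal(683/232, 15/29)
obs 12: x=3/2 → posterior Normal(701/244, 30/61)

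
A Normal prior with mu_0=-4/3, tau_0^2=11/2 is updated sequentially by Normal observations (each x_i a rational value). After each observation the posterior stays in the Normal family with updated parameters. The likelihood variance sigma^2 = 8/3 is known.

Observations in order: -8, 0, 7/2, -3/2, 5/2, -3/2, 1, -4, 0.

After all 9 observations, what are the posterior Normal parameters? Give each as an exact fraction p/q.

obs 1: x=-8 → posterior Normal(-856/147, 88/49)
obs 2: x=0 → posterior Normal(-428/123, 44/41)
obs 3: x=7/2 → posterior Normal(-1019/690, 88/115)
obs 4: x=-3/2 → posterior Normal(-329/222, 22/37)
obs 5: x=5/2 → posterior Normal(-821/1086, 88/181)
obs 6: x=-3/2 → posterior Normal(-559/642, 44/107)
obs 7: x=1 → posterior Normal(-460/741, 88/247)
obs 8: x=-4 → posterior Normal(-107/105, 11/35)
obs 9: x=0 → posterior Normal(-856/939, 88/313)

mu_0=-856/939, tau_0^2=88/313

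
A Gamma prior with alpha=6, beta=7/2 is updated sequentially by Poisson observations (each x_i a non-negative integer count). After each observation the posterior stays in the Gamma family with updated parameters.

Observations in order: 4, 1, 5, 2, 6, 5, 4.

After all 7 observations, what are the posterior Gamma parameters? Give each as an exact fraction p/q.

obs 1: x=4 → posterior Gamma(10, 9/2)
obs 2: x=1 → posterior Gamma(11, 11/2)
obs 3: x=5 → posterior Gamma(16, 13/2)
obs 4: x=2 → posterior Gamma(18, 15/2)
obs 5: x=6 → posterior Gamma(24, 17/2)
obs 6: x=5 → posterior Gamma(29, 19/2)
obs 7: x=4 → posterior Gamma(33, 21/2)

alpha=33, beta=21/2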